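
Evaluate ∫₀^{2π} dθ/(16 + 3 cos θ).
2*sqrt(247)*pi/247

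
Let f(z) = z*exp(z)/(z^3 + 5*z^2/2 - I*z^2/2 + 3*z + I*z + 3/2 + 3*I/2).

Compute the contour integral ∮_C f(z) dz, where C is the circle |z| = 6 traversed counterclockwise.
pi*(-4/5 - 2*I/5)*exp(-1) + pi*(78/85 - 6*I/85)*exp(-3/2 + 3*I/2) + pi*(-2/17 + 8*I/17)*exp(-I)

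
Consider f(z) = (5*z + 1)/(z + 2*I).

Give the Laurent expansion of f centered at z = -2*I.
Put w = z - (-2*I), i.e. z = w - 2*I. The denominator is w, so it suffices to rewrite the numerator in powers of w.

P(z) = 5*z + 1
P(w - 2*I) = 1 - 10*I + 5*w

Dividing each term by w:
  f = (1 - 10*I)/w + 5

Substituting back w = z + 2*I:
  f(z) = (1 - 10*I)/(z + 2*I) + 5

The series is finite because the numerator is a polynomial; the negative powers form the principal part, and the coefficient of 1/(z + 2*I) gives Res(f, -2*I) = 1 - 10*I.

Final answer: (1 - 10*I)/(z + 2*I) + 5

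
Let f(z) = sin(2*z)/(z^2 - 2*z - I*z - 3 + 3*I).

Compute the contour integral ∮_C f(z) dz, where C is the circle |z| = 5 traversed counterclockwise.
pi*(-2/17 + 8*I/17)*sin(6) + pi*(-2/17 + 8*I/17)*sin(2 - 2*I)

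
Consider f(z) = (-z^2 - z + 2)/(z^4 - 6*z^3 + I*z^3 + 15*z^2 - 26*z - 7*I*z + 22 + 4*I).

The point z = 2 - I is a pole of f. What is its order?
3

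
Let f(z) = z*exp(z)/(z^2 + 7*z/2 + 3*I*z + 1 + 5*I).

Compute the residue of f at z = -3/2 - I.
Write f(z) = P(z)/Q(z) with P(z) = z*exp(z) and Q(z) = z^2 + 7*z/2 + 3*I*z + 1 + 5*I.
The denominator factors as Q(z) = (z + 2 + 2*I)*(z + 3/2 + I), so z = -3/2 - I is a simple zero of Q and P is analytic there; z = -3/2 - I is therefore a simple pole and
  Res(f, z₀) = P(z₀)/Q'(z₀).

Q'(z) = 2*z + 7/2 + 3*I, so Q'(-3/2 - I) = 1/2 + I.
P(-3/2 - I) = (-3/2 - I)*exp(-3/2 - I).

Res(f, -3/2 - I) = ((-3/2 - I)*exp(-3/2 - I))/(1/2 + I) = (-7/5 + 4*I/5)*exp(-3/2 - I)

Final answer: (-7/5 + 4*I/5)*exp(-3/2 - I)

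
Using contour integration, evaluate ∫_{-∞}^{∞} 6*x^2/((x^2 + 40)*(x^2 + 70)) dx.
Let f(z) = 6*z^2/((z^2 + 40)*(z^2 + 70)). The denominator has no real zeros and deg Q - deg P = 2 ≥ 2, so the integral of f over the upper semicircle |z| = R tends to 0 as R → ∞. Closing the contour in the upper half-plane,
  ∫_{-∞}^{∞} f(x) dx = 2πi · Σ Res(f, z_k)  over the poles with Im z_k > 0.

Zeros of the denominator: z^2 + 70 = 0 gives z = ±sqrt(70)*I; z^2 + 40 = 0 gives z = ±2*sqrt(10)*I.
Upper half-plane: z = 2*sqrt(10)*I, z = sqrt(70)*I (simple).

Each pole is a simple zero of Q(z) = z^4 + 110*z^2 + 2800, so Res(f, z₀) = P(z₀)/Q'(z₀) with P(z) = 6*z^2, Q'(z) = 4*z^3 + 220*z:
  Res(f, 2*sqrt(10)*I) = (-240)/(120*sqrt(10)*I) = sqrt(10)*I/5
  Res(f, sqrt(70)*I) = (-420)/(-60*sqrt(70)*I) = -sqrt(70)*I/10

Sum of residues: I*(-sqrt(70) + 2*sqrt(10))/10
∫_{-∞}^{∞} f(x) dx = 2πi · (I*(-sqrt(70) + 2*sqrt(10))/10) = pi*(-2*sqrt(10) + sqrt(70))/5

Final answer: pi*(-2*sqrt(10) + sqrt(70))/5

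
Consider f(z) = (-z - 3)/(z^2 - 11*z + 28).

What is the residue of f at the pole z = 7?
Write f(z) = P(z)/Q(z) with P(z) = -z - 3 and Q(z) = z^2 - 11*z + 28.
The denominator factors as Q(z) = (z - 7)*(z - 4), so z = 7 is a simple zero of Q and P is analytic there; z = 7 is therefore a simple pole and
  Res(f, z₀) = P(z₀)/Q'(z₀).

Q'(z) = 2*z - 11, so Q'(7) = 3.
P(7) = -10.

Res(f, 7) = (-10)/(3) = -10/3

Final answer: -10/3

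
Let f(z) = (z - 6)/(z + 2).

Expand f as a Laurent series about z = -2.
Put w = z - (-2), i.e. z = w - 2. The denominator is w, so it suffices to rewrite the numerator in powers of w.

P(z) = z - 6
P(w - 2) = -8 + w

Dividing each term by w:
  f = -8/w + 1

Substituting back w = z + 2:
  f(z) = -8/(z + 2) + 1

The series is finite because the numerator is a polynomial; the negative powers form the principal part, and the coefficient of 1/(z + 2) gives Res(f, -2) = -8.

Final answer: -8/(z + 2) + 1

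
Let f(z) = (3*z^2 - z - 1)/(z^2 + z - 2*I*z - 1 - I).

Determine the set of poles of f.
The singularities of f are the zeros of the denominator. Factoring,
  z^2 + z - 2*I*z - 1 - I = (z + 1 - I)*(z - I)
so the candidates are z = -1 + I, z = I.

Check the numerator P(z) = 3*z^2 - z - 1 at each one:
  P(-1 + I) = -7*I ≠ 0, so z = -1 + I is a (simple) pole.
  P(I) = -4 - I ≠ 0, so z = I is a (simple) pole.

Poles of f: {-1 + I, I}

Final answer: {-1 + I, I}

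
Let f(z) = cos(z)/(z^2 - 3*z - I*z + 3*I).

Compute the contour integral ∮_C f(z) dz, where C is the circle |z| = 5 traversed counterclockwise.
By the residue theorem, ∮_C f(z) dz = 2πi · (sum of the residues of f at the poles inside |z| = 5).

The denominator factors as (z - 3)*(z - I), so the singularities of f are simple poles at z = 3, z = I.
  |3|² = 9 < 25 = 5², so this pole is inside the contour.
  |I|² = 1 < 25 = 5², so this pole is inside the contour.

With P(z) = cos(z) and Q(z) = z^2 - 3*z - I*z + 3*I, each pole is simple, so Res(f, z₀) = P(z₀)/Q'(z₀) with Q'(z) = 2*z - 3 - I.
  Res(f, 3) = P(3)/Q'(3) = (cos(3))/(3 - I) = (3/10 + I/10)*cos(3)
  Res(f, I) = P(I)/Q'(I) = (cosh(1))/(-3 + I) = (-3/10 - I/10)*cosh(1)

Sum of residues inside C: (-3/10 - I/10)*cosh(1) + (3/10 + I/10)*cos(3)
∮_C f(z) dz = 2πi · ((-3/10 - I/10)*cosh(1) + (3/10 + I/10)*cos(3)) = pi*(1/5 - 3*I/5)*cosh(1) + pi*(-1/5 + 3*I/5)*cos(3)

Final answer: pi*(1/5 - 3*I/5)*cosh(1) + pi*(-1/5 + 3*I/5)*cos(3)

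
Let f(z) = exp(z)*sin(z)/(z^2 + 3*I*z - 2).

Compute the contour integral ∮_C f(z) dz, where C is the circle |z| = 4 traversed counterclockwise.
By the residue theorem, ∮_C f(z) dz = 2πi · (sum of the residues of f at the poles inside |z| = 4).

The denominator factors as (z + I)*(z + 2*I), so the singularities of f are simple poles at z = -I, z = -2*I.
  |-I|² = 1 < 16 = 4², so this pole is inside the contour.
  |-2*I|² = 4 < 16 = 4², so this pole is inside the contour.

With P(z) = exp(z)*sin(z) and Q(z) = z^2 + 3*I*z - 2, each pole is simple, so Res(f, z₀) = P(z₀)/Q'(z₀) with Q'(z) = 2*z + 3*I.
  Res(f, -I) = P(-I)/Q'(-I) = (-I*exp(-I)*sinh(1))/(I) = -exp(-I)*sinh(1)
  Res(f, -2*I) = P(-2*I)/Q'(-2*I) = (-I*exp(-2*I)*sinh(2))/(-I) = exp(-2*I)*sinh(2)

Sum of residues inside C: exp(-2*I)*sinh(2) - exp(-I)*sinh(1)
∮_C f(z) dz = 2πi · (exp(-2*I)*sinh(2) - exp(-I)*sinh(1)) = 2*I*pi*exp(-2*I)*sinh(2) - 2*I*pi*exp(-I)*sinh(1)

Final answer: 2*I*pi*exp(-2*I)*sinh(2) - 2*I*pi*exp(-I)*sinh(1)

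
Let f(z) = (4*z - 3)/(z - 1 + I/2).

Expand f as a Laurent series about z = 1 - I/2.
Put w = z - (1 - I/2), i.e. z = w + 1 - I/2. The denominator is w, so it suffices to rewrite the numerator in powers of w.

P(z) = 4*z - 3
P(w + 1 - I/2) = 1 - 2*I + 4*w

Dividing each term by w:
  f = (1 - 2*I)/w + 4

Substituting back w = z - 1 + I/2:
  f(z) = (1 - 2*I)/(z - 1 + I/2) + 4

The series is finite because the numerator is a polynomial; the negative powers form the principal part, and the coefficient of 1/(z - 1 + I/2) gives Res(f, 1 - I/2) = 1 - 2*I.

Final answer: (1 - 2*I)/(z - 1 + I/2) + 4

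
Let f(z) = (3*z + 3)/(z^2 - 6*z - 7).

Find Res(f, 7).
Write f(z) = P(z)/Q(z) with P(z) = 3*z + 3 and Q(z) = z^2 - 6*z - 7.
The denominator factors as Q(z) = (z + 1)*(z - 7), so z = 7 is a simple zero of Q and P is analytic there; z = 7 is therefore a simple pole and
  Res(f, z₀) = P(z₀)/Q'(z₀).

Q'(z) = 2*z - 6, so Q'(7) = 8.
P(7) = 24.

Res(f, 7) = (24)/(8) = 3

Final answer: 3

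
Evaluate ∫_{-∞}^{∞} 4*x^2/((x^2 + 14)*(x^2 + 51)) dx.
Let f(z) = 4*z^2/((z^2 + 14)*(z^2 + 51)). The denominator has no real zeros and deg Q - deg P = 2 ≥ 2, so the integral of f over the upper semicircle |z| = R tends to 0 as R → ∞. Closing the contour in the upper half-plane,
  ∫_{-∞}^{∞} f(x) dx = 2πi · Σ Res(f, z_k)  over the poles with Im z_k > 0.

Zeros of the denominator: z^2 + 51 = 0 gives z = ±sqrt(51)*I; z^2 + 14 = 0 gives z = ±sqrt(14)*I.
Upper half-plane: z = sqrt(14)*I, z = sqrt(51)*I (simple).

Each pole is a simple zero of Q(z) = z^4 + 65*z^2 + 714, so Res(f, z₀) = P(z₀)/Q'(z₀) with P(z) = 4*z^2, Q'(z) = 4*z^3 + 130*z:
  Res(f, sqrt(14)*I) = (-56)/(74*sqrt(14)*I) = 2*sqrt(14)*I/37
  Res(f, sqrt(51)*I) = (-204)/(-74*sqrt(51)*I) = -2*sqrt(51)*I/37

Sum of residues: 2*I*(-sqrt(51) + sqrt(14))/37
∫_{-∞}^{∞} f(x) dx = 2πi · (2*I*(-sqrt(51) + sqrt(14))/37) = 4*pi*(-sqrt(14) + sqrt(51))/37

Final answer: 4*pi*(-sqrt(14) + sqrt(51))/37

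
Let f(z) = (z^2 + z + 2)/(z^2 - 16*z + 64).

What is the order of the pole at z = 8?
2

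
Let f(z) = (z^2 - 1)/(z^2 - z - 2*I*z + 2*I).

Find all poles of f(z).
{2*I}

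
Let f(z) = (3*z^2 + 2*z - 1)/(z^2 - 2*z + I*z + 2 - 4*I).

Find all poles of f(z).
The singularities of f are the zeros of the denominator. Factoring,
  z^2 - 2*z + I*z + 2 - 4*I = (z + 2*I)*(z - 2 - I)
so the candidates are z = -2*I, z = 2 + I.

Check the numerator P(z) = 3*z^2 + 2*z - 1 at each one:
  P(-2*I) = -13 - 4*I ≠ 0, so z = -2*I is a (simple) pole.
  P(2 + I) = 12 + 14*I ≠ 0, so z = 2 + I is a (simple) pole.

Poles of f: {-2*I, 2 + I}

Final answer: {-2*I, 2 + I}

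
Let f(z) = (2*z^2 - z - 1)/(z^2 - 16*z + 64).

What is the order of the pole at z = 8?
2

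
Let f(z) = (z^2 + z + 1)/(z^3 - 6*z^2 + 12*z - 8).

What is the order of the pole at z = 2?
Factor the denominator:
  z^3 - 6*z^2 + 12*z - 8 = (z - 2)^3

The numerator P(z) = z^2 + z + 1 has P(2) = 7 ≠ 0, so no factor of (z - 2) cancels.
Near z = 2 we can therefore write f(z) = g(z)/(z - 2)^3 with g analytic at 2 and g(2) ≠ 0 (g is just the numerator).

Hence z = 2 is a pole of order 3.

Final answer: 3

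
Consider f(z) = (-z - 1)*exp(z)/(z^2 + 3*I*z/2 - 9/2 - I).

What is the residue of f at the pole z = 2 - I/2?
Write f(z) = P(z)/Q(z) with P(z) = (-z - 1)*exp(z) and Q(z) = z^2 + 3*I*z/2 - 9/2 - I.
The denominator factors as Q(z) = (z + 2 + I)*(z - 2 + I/2), so z = 2 - I/2 is a simple zero of Q and P is analytic there; z = 2 - I/2 is therefore a simple pole and
  Res(f, z₀) = P(z₀)/Q'(z₀).

Q'(z) = 2*z + 3*I/2, so Q'(2 - I/2) = 4 + I/2.
P(2 - I/2) = (-3 + I/2)*exp(2 - I/2).

Res(f, 2 - I/2) = ((-3 + I/2)*exp(2 - I/2))/(4 + I/2) = (-47/65 + 14*I/65)*exp(2 - I/2)

Final answer: (-47/65 + 14*I/65)*exp(2 - I/2)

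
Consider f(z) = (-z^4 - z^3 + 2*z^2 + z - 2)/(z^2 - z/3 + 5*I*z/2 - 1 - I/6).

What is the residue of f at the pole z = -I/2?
Write f(z) = P(z)/Q(z) with P(z) = -z^4 - z^3 + 2*z^2 + z - 2 and Q(z) = z^2 - z/3 + 5*I*z/2 - 1 - I/6.
The denominator factors as Q(z) = (z - 1/3 + 2*I)*(z + I/2), so z = -I/2 is a simple zero of Q and P is analytic there; z = -I/2 is therefore a simple pole and
  Res(f, z₀) = P(z₀)/Q'(z₀).

Q'(z) = 2*z - 1/3 + 5*I/2, so Q'(-I/2) = -1/3 + 3*I/2.
P(-I/2) = -41/16 - 5*I/8.

Res(f, -I/2) = (-41/16 - 5*I/8)/(-1/3 + 3*I/2) = -3/85 + 1167*I/680

Final answer: -3/85 + 1167*I/680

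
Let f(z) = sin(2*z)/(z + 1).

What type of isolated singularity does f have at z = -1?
Write f(z) = g(z)/(z + 1) with g(z) = sin(2*z).
g is entire and g(-1) = -sin(2) ≠ 0, so no factor of (z + 1) cancels: the Laurent expansion of f about z = -1 starts at the power -1, i.e. lim_{z→z₀} (z - z₀) f(z) = -sin(2) is finite and nonzero.
So z = -1 is a pole of order 1.

Final answer: pole of order 1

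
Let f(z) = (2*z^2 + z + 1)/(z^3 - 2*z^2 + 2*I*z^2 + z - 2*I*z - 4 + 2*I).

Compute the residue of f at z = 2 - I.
9/5 - 9*I/10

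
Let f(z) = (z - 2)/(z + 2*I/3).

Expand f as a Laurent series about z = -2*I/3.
Put w = z - (-2*I/3), i.e. z = w - 2*I/3. The denominator is w, so it suffices to rewrite the numerator in powers of w.

P(z) = z - 2
P(w - 2*I/3) = -2 - 2*I/3 + w

Dividing each term by w:
  f = (-2 - 2*I/3)/w + 1

Substituting back w = z + 2*I/3:
  f(z) = (-2 - 2*I/3)/(z + 2*I/3) + 1

The series is finite because the numerator is a polynomial; the negative powers form the principal part, and the coefficient of 1/(z + 2*I/3) gives Res(f, -2*I/3) = -2 - 2*I/3.

Final answer: (-2 - 2*I/3)/(z + 2*I/3) + 1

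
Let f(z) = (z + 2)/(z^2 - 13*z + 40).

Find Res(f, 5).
Write f(z) = P(z)/Q(z) with P(z) = z + 2 and Q(z) = z^2 - 13*z + 40.
The denominator factors as Q(z) = (z - 8)*(z - 5), so z = 5 is a simple zero of Q and P is analytic there; z = 5 is therefore a simple pole and
  Res(f, z₀) = P(z₀)/Q'(z₀).

Q'(z) = 2*z - 13, so Q'(5) = -3.
P(5) = 7.

Res(f, 5) = (7)/(-3) = -7/3

Final answer: -7/3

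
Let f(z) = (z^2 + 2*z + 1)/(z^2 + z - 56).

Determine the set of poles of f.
The singularities of f are the zeros of the denominator. Factoring,
  z^2 + z - 56 = (z + 8)*(z - 7)
so the candidates are z = -8, z = 7.

Check the numerator P(z) = z^2 + 2*z + 1 at each one:
  P(-8) = 49 ≠ 0, so z = -8 is a (simple) pole.
  P(7) = 64 ≠ 0, so z = 7 is a (simple) pole.

Poles of f: {-8, 7}

Final answer: {-8, 7}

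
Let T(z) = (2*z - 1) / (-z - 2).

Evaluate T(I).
-I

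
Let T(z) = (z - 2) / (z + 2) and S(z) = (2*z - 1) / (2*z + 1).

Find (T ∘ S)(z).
(T ∘ S)(z) = T(S(z)) = ((1)*S(z) + (-2))/((1)*S(z) + (2)). Multiply numerator and denominator by 2*z + 1:
  numerator:   (1)*(2*z - 1) + (-2)*(2*z + 1) = -2*z - 3
  denominator: (1)*(2*z - 1) + (2)*(2*z + 1) = 6*z + 1
(T ∘ S)(z) = (-2*z - 3)/(6*z + 1)

Final answer: (-2*z - 3)/(6*z + 1)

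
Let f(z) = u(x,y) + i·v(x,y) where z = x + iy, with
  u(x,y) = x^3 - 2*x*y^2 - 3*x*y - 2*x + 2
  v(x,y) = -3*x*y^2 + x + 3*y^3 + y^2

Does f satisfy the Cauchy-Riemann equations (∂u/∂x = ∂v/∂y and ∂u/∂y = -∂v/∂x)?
∂u/∂x = 3*x^2 - 2*y^2 - 3*y - 2
∂v/∂y = -6*x*y + 9*y^2 + 2*y
∂u/∂y = -4*x*y - 3*x
∂v/∂x = 1 - 3*y^2
∂u/∂x ≠ ∂v/∂y and ∂u/∂y ≠ -∂v/∂x; the Cauchy-Riemann equations are not satisfied, so f is not analytic.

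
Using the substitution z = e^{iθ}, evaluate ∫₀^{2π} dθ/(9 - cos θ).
Call the integral J. The integrand is 2π-periodic and we integrate over a full period, so shifting θ does not change the value (θ → θ + π flips the sign of the trig term). Hence
  J = ∫₀^{2π} dθ/(9 + cos θ).
Put z = e^{iθ}: then cos θ = (z + 1/z)/2, dθ = dz/(iz), and z runs once counterclockwise around |z| = 1:
  J = ∮_{|z|=1} 1/(9 + (z + 1/z)/2) · dz/(iz) = (2/i) ∮_{|z|=1} dz/(z^2 + 18*z + 1).
The roots of z^2 + 18*z + 1 are z = (-9 ± sqrt(9^2 - 1^2)), with sqrt(80) = 4*sqrt(5); their product is 1, so only z₊ = -9 + 4*sqrt(5) lies inside the unit circle (z₋ = -9 - 4*sqrt(5) lies outside).
z₊ is a simple zero of q(z) = z^2 + 18*z + 1, so Res(1/q, z₊) = 1/q'(z₊) with q'(z) = 2*z + 18; and q'(z₊) = (z₊ - z₋) = 8*sqrt(5).
Therefore J = (2/i) · 2πi · 1/(8*sqrt(5)) = 2*pi/(4*sqrt(5)) = sqrt(5)*pi/10

Final answer: sqrt(5)*pi/10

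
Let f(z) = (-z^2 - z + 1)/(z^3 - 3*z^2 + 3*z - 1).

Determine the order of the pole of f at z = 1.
Factor the denominator:
  z^3 - 3*z^2 + 3*z - 1 = (z - 1)^3

The numerator P(z) = -z^2 - z + 1 has P(1) = -1 ≠ 0, so no factor of (z - 1) cancels.
Near z = 1 we can therefore write f(z) = g(z)/(z - 1)^3 with g analytic at 1 and g(1) ≠ 0 (g is just the numerator).

Hence z = 1 is a pole of order 3.

Final answer: 3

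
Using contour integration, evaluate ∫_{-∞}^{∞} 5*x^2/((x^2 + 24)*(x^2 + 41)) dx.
Let f(z) = 5*z^2/((z^2 + 24)*(z^2 + 41)). The denominator has no real zeros and deg Q - deg P = 2 ≥ 2, so the integral of f over the upper semicircle |z| = R tends to 0 as R → ∞. Closing the contour in the upper half-plane,
  ∫_{-∞}^{∞} f(x) dx = 2πi · Σ Res(f, z_k)  over the poles with Im z_k > 0.

Zeros of the denominator: z^2 + 41 = 0 gives z = ±sqrt(41)*I; z^2 + 24 = 0 gives z = ±2*sqrt(6)*I.
Upper half-plane: z = sqrt(41)*I, z = 2*sqrt(6)*I (simple).

Each pole is a simple zero of Q(z) = z^4 + 65*z^2 + 984, so Res(f, z₀) = P(z₀)/Q'(z₀) with P(z) = 5*z^2, Q'(z) = 4*z^3 + 130*z:
  Res(f, sqrt(41)*I) = (-205)/(-34*sqrt(41)*I) = -5*sqrt(41)*I/34
  Res(f, 2*sqrt(6)*I) = (-120)/(68*sqrt(6)*I) = 5*sqrt(6)*I/17

Sum of residues: 5*I*(-sqrt(41) + 2*sqrt(6))/34
∫_{-∞}^{∞} f(x) dx = 2πi · (5*I*(-sqrt(41) + 2*sqrt(6))/34) = 5*pi*(-2*sqrt(6) + sqrt(41))/17

Final answer: 5*pi*(-2*sqrt(6) + sqrt(41))/17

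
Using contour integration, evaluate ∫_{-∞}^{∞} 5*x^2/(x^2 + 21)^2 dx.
5*sqrt(21)*pi/42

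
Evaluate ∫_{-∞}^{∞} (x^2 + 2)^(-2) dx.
Let f(z) = (z^2 + 2)^(-2). The denominator has no real zeros and deg Q - deg P = 4 ≥ 2, so the integral of f over the upper semicircle |z| = R tends to 0 as R → ∞. Closing the contour in the upper half-plane,
  ∫_{-∞}^{∞} f(x) dx = 2πi · Σ Res(f, z_k)  over the poles with Im z_k > 0.

Zeros of the denominator: z^2 + 2 = 0 gives z = ±sqrt(2)*I.
Upper half-plane: z = sqrt(2)*I (a pole of order 2).

Write f(z) = g(z)/(z - sqrt(2)*I)^2 with g(z) = (z + sqrt(2)*I)^(-2). For a double pole, Res(f, z₀) = g'(z₀):
  g'(z) = -2/(z + sqrt(2)*I)^3
  Res(f, sqrt(2)*I) = g'(sqrt(2)*I) = -sqrt(2)*I/16

∫_{-∞}^{∞} f(x) dx = 2πi · (-sqrt(2)*I/16) = sqrt(2)*pi/8

Final answer: sqrt(2)*pi/8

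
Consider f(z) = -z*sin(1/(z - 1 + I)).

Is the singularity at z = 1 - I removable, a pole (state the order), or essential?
Let u = z - 1 + I. Then
  sin(1/u) = Σ_{k≥0} (-1)^k (1)^(2k+1)/((2k+1)!·u^(2k+1)) = 1/u - 1/(6*u^3) + 1/(120*u^5) + ...
which has infinitely many negative powers of u, so sin(1/(z - 1 + I)) has an essential singularity at z = 1 - I.
The extra factor z is a nonzero polynomial; if the product had at most a pole at z = 1 - I, dividing by that polynomial would leave sin(1/(z - 1 + I)) with at most a pole too — contradiction. (Equivalently, the product's Laurent series still has infinitely many negative powers.)
So the singularity is essential.

Final answer: essential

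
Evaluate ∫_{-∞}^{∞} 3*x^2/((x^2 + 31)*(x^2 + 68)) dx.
Let f(z) = 3*z^2/((z^2 + 31)*(z^2 + 68)). The denominator has no real zeros and deg Q - deg P = 2 ≥ 2, so the integral of f over the upper semicircle |z| = R tends to 0 as R → ∞. Closing the contour in the upper half-plane,
  ∫_{-∞}^{∞} f(x) dx = 2πi · Σ Res(f, z_k)  over the poles with Im z_k > 0.

Zeros of the denominator: z^2 + 68 = 0 gives z = ±2*sqrt(17)*I; z^2 + 31 = 0 gives z = ±sqrt(31)*I.
Upper half-plane: z = 2*sqrt(17)*I, z = sqrt(31)*I (simple).

Each pole is a simple zero of Q(z) = z^4 + 99*z^2 + 2108, so Res(f, z₀) = P(z₀)/Q'(z₀) with P(z) = 3*z^2, Q'(z) = 4*z^3 + 198*z:
  Res(f, 2*sqrt(17)*I) = (-204)/(-148*sqrt(17)*I) = -3*sqrt(17)*I/37
  Res(f, sqrt(31)*I) = (-93)/(74*sqrt(31)*I) = 3*sqrt(31)*I/74

Sum of residues: 3*I*(-2*sqrt(17) + sqrt(31))/74
∫_{-∞}^{∞} f(x) dx = 2πi · (3*I*(-2*sqrt(17) + sqrt(31))/74) = 3*pi*(-sqrt(31) + 2*sqrt(17))/37

Final answer: 3*pi*(-sqrt(31) + 2*sqrt(17))/37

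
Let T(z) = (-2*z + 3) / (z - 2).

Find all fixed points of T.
T(z) = z means -2*z + 3 = z*(z - 2), i.e.
  z^2 - 3 = 0.
Discriminant: (0)^2 - 4*(1)*(-3) = 12, so the roots are real.
  z = (0 ± sqrt(12))/(2*(1))
Fixed points: {-sqrt(3), sqrt(3)}

Final answer: {-sqrt(3), sqrt(3)}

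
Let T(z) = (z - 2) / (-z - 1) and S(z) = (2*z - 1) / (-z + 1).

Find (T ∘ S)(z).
(T ∘ S)(z) = T(S(z)) = ((1)*S(z) + (-2))/((-1)*S(z) + (-1)). Multiply numerator and denominator by -z + 1:
  numerator:   (1)*(2*z - 1) + (-2)*(-z + 1) = 4*z - 3
  denominator: (-1)*(2*z - 1) + (-1)*(-z + 1) = -z
(T ∘ S)(z) = (4*z - 3)/(-z) = (-4*z + 3)/(z)

Final answer: (-4*z + 3)/(z)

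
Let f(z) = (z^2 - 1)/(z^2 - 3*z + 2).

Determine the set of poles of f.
The singularities of f are the zeros of the denominator. Factoring,
  z^2 - 3*z + 2 = (z - 2)*(z - 1)
so the candidates are z = 2, z = 1.

Check the numerator P(z) = z^2 - 1 at each one:
  P(2) = 3 ≠ 0, so z = 2 is a (simple) pole.
  P(1) = 0, so the factor (z - 1) cancels and z = 1 is only a removable singularity, not a pole.

Poles of f: {2}

Final answer: {2}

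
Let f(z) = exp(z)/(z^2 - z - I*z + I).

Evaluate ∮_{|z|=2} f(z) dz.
By the residue theorem, ∮_C f(z) dz = 2πi · (sum of the residues of f at the poles inside |z| = 2).

The denominator factors as (z - I)*(z - 1), so the singularities of f are simple poles at z = I, z = 1.
  |I|² = 1 < 4 = 2², so this pole is inside the contour.
  |1|² = 1 < 4 = 2², so this pole is inside the contour.

With P(z) = exp(z) and Q(z) = z^2 - z - I*z + I, each pole is simple, so Res(f, z₀) = P(z₀)/Q'(z₀) with Q'(z) = 2*z - 1 - I.
  Res(f, I) = P(I)/Q'(I) = (exp(I))/(-1 + I) = (-1/2 - I/2)*exp(I)
  Res(f, 1) = P(1)/Q'(1) = (exp(1))/(1 - I) = exp(1)*(1/2 + I/2)

Sum of residues inside C: (-1/2 - I/2)*exp(I) + exp(1)*(1/2 + I/2)
∮_C f(z) dz = 2πi · ((-1/2 - I/2)*exp(I) + exp(1)*(1/2 + I/2)) = pi*(1 - I)*exp(I) + exp(1)*pi*(-1 + I)

Final answer: pi*(1 - I)*exp(I) + exp(1)*pi*(-1 + I)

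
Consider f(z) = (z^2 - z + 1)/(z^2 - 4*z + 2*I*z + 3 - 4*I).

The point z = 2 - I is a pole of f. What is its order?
Factor the denominator:
  z^2 - 4*z + 2*I*z + 3 - 4*I = (z - 2 + I)^2

The numerator P(z) = z^2 - z + 1 has P(2 - I) = 2 - 3*I ≠ 0, so no factor of (z - 2 + I) cancels.
Near z = 2 - I we can therefore write f(z) = g(z)/(z - 2 + I)^2 with g analytic at 2 - I and g(2 - I) ≠ 0 (g is just the numerator).

Hence z = 2 - I is a pole of order 2.

Final answer: 2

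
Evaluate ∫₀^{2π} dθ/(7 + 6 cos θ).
Let J = ∫₀^{2π} dθ/(7 + 6 cos θ).
Put z = e^{iθ}: then cos θ = (z + 1/z)/2, dθ = dz/(iz), and z runs once counterclockwise around |z| = 1:
  J = ∮_{|z|=1} 1/(7 + 6*(z + 1/z)/2) · dz/(iz) = (2/i) ∮_{|z|=1} dz/(6*z^2 + 14*z + 6).
The roots of 6*z^2 + 14*z + 6 are z = (-7 ± sqrt(7^2 - 6^2))/6, with sqrt(13) = sqrt(13); their product is 1, so only z₊ = -7/6 + sqrt(13)/6 lies inside the unit circle (z₋ = -7/6 - sqrt(13)/6 lies outside).
z₊ is a simple zero of q(z) = 6*z^2 + 14*z + 6, so Res(1/q, z₊) = 1/q'(z₊) with q'(z) = 12*z + 14; and q'(z₊) = 6*(z₊ - z₋) = 2*sqrt(13).
Therefore J = (2/i) · 2πi · 1/(2*sqrt(13)) = 2*pi/(sqrt(13)) = 2*sqrt(13)*pi/13

Final answer: 2*sqrt(13)*pi/13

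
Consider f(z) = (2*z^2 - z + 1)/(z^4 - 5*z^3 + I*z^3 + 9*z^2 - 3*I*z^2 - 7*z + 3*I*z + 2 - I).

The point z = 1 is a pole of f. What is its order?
Factor the denominator:
  z^4 - 5*z^3 + I*z^3 + 9*z^2 - 3*I*z^2 - 7*z + 3*I*z + 2 - I = (z - 1)^3*(z - 2 + I)

The numerator P(z) = 2*z^2 - z + 1 has P(1) = 2 ≠ 0, so no factor of (z - 1) cancels.
Near z = 1 we can therefore write f(z) = g(z)/(z - 1)^3 with g analytic at 1 and g(1) ≠ 0 (g is the numerator divided by the remaining denominator factors).

Hence z = 1 is a pole of order 3.

Final answer: 3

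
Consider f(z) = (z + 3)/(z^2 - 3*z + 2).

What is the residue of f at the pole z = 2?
Write f(z) = P(z)/Q(z) with P(z) = z + 3 and Q(z) = z^2 - 3*z + 2.
The denominator factors as Q(z) = (z - 1)*(z - 2), so z = 2 is a simple zero of Q and P is analytic there; z = 2 is therefore a simple pole and
  Res(f, z₀) = P(z₀)/Q'(z₀).

Q'(z) = 2*z - 3, so Q'(2) = 1.
P(2) = 5.

Res(f, 2) = (5)/(1) = 5

Final answer: 5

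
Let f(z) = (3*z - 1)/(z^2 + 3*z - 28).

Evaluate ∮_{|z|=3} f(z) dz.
By the residue theorem, ∮_C f(z) dz = 2πi · (sum of the residues of f at the poles inside |z| = 3).

The denominator factors as (z - 4)*(z + 7), so the singularities of f are simple poles at z = 4, z = -7.
  |4|² = 16 > 9 = 3², so this pole is outside the contour.
  |-7|² = 49 > 9 = 3², so this pole is outside the contour.

No pole lies inside the contour, so f is analytic on and inside C and the integral is 0 (Cauchy's theorem).

Final answer: 0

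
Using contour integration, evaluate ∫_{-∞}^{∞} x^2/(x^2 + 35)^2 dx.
Let f(z) = z^2/(z^2 + 35)^2. The denominator has no real zeros and deg Q - deg P = 2 ≥ 2, so the integral of f over the upper semicircle |z| = R tends to 0 as R → ∞. Closing the contour in the upper half-plane,
  ∫_{-∞}^{∞} f(x) dx = 2πi · Σ Res(f, z_k)  over the poles with Im z_k > 0.

Zeros of the denominator: z^2 + 35 = 0 gives z = ±sqrt(35)*I.
Upper half-plane: z = sqrt(35)*I (a pole of order 2).

Write f(z) = g(z)/(z - sqrt(35)*I)^2 with g(z) = z^2/(z + sqrt(35)*I)^2. For a double pole, Res(f, z₀) = g'(z₀):
  g'(z) = 2*sqrt(35)*I*z/(z + sqrt(35)*I)^3
  Res(f, sqrt(35)*I) = g'(sqrt(35)*I) = -sqrt(35)*I/140

∫_{-∞}^{∞} f(x) dx = 2πi · (-sqrt(35)*I/140) = sqrt(35)*pi/70

Final answer: sqrt(35)*pi/70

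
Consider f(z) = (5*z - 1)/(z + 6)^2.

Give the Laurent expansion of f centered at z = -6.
Put w = z - (-6), i.e. z = w - 6. The denominator is w^2, so it suffices to rewrite the numerator in powers of w.

P(z) = 5*z - 1
P(w - 6) = -31 + 5*w

Dividing each term by w^2:
  f = -31/w^2 + 5/w

Substituting back w = z + 6:
  f(z) = -31/(z + 6)^2 + 5/(z + 6)

The series is finite because the numerator is a polynomial; the negative powers form the principal part, and the coefficient of 1/(z + 6) gives Res(f, -6) = 5.

Final answer: -31/(z + 6)^2 + 5/(z + 6)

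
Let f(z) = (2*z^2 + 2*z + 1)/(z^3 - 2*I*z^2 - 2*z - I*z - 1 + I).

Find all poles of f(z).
The singularities of f are the zeros of the denominator. Factoring,
  z^3 - 2*I*z^2 - 2*z - I*z - 1 + I = (z + 1)*(z - I)*(z - 1 - I)
so the candidates are z = -1, z = I, z = 1 + I.

Check the numerator P(z) = 2*z^2 + 2*z + 1 at each one:
  P(-1) = 1 ≠ 0, so z = -1 is a (simple) pole.
  P(I) = -1 + 2*I ≠ 0, so z = I is a (simple) pole.
  P(1 + I) = 3 + 6*I ≠ 0, so z = 1 + I is a (simple) pole.

Poles of f: {-1, I, 1 + I}

Final answer: {-1, I, 1 + I}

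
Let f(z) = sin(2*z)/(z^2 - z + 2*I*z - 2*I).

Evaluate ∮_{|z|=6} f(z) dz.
By the residue theorem, ∮_C f(z) dz = 2πi · (sum of the residues of f at the poles inside |z| = 6).

The denominator factors as (z - 1)*(z + 2*I), so the singularities of f are simple poles at z = 1, z = -2*I.
  |1|² = 1 < 36 = 6², so this pole is inside the contour.
  |-2*I|² = 4 < 36 = 6², so this pole is inside the contour.

With P(z) = sin(2*z) and Q(z) = z^2 - z + 2*I*z - 2*I, each pole is simple, so Res(f, z₀) = P(z₀)/Q'(z₀) with Q'(z) = 2*z - 1 + 2*I.
  Res(f, 1) = P(1)/Q'(1) = (sin(2))/(1 + 2*I) = (1/5 - 2*I/5)*sin(2)
  Res(f, -2*I) = P(-2*I)/Q'(-2*I) = (-I*sinh(4))/(-1 - 2*I) = (2/5 + I/5)*sinh(4)

Sum of residues inside C: (1/5 - 2*I/5)*sin(2) + (2/5 + I/5)*sinh(4)
∮_C f(z) dz = 2πi · ((1/5 - 2*I/5)*sin(2) + (2/5 + I/5)*sinh(4)) = pi*(4/5 + 2*I/5)*sin(2) + pi*(-2/5 + 4*I/5)*sinh(4)

Final answer: pi*(4/5 + 2*I/5)*sin(2) + pi*(-2/5 + 4*I/5)*sinh(4)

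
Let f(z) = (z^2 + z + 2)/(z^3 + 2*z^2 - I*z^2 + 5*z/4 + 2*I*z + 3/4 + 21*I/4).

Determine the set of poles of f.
The singularities of f are the zeros of the denominator. Factoring,
  z^3 + 2*z^2 - I*z^2 + 5*z/4 + 2*I*z + 3/4 + 21*I/4 = (z + 3/2 - 2*I)*(z + 3/2)*(z - 1 + I)
so the candidates are z = -3/2 + 2*I, z = -3/2, z = 1 - I.

Check the numerator P(z) = z^2 + z + 2 at each one:
  P(-3/2 + 2*I) = -5/4 - 4*I ≠ 0, so z = -3/2 + 2*I is a (simple) pole.
  P(-3/2) = 11/4 ≠ 0, so z = -3/2 is a (simple) pole.
  P(1 - I) = 3 - 3*I ≠ 0, so z = 1 - I is a (simple) pole.

Poles of f: {-3/2, -3/2 + 2*I, 1 - I}

Final answer: {-3/2, -3/2 + 2*I, 1 - I}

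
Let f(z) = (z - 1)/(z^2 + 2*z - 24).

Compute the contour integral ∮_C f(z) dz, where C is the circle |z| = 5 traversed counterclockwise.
By the residue theorem, ∮_C f(z) dz = 2πi · (sum of the residues of f at the poles inside |z| = 5).

The denominator factors as (z - 4)*(z + 6), so the singularities of f are simple poles at z = 4, z = -6.
  |4|² = 16 < 25 = 5², so this pole is inside the contour.
  |-6|² = 36 > 25 = 5², so this pole is outside the contour.

With P(z) = z - 1 and Q(z) = z^2 + 2*z - 24, each pole is simple, so Res(f, z₀) = P(z₀)/Q'(z₀) with Q'(z) = 2*z + 2.
  Res(f, 4) = P(4)/Q'(4) = (3)/(10) = 3/10

∮_C f(z) dz = 2πi · (3/10) = 3*I*pi/5

Final answer: 3*I*pi/5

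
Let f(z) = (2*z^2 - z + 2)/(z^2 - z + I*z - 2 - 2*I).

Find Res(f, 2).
Write f(z) = P(z)/Q(z) with P(z) = 2*z^2 - z + 2 and Q(z) = z^2 - z + I*z - 2 - 2*I.
The denominator factors as Q(z) = (z - 2)*(z + 1 + I), so z = 2 is a simple zero of Q and P is analytic there; z = 2 is therefore a simple pole and
  Res(f, z₀) = P(z₀)/Q'(z₀).

Q'(z) = 2*z - 1 + I, so Q'(2) = 3 + I.
P(2) = 8.

Res(f, 2) = (8)/(3 + I) = 12/5 - 4*I/5

Final answer: 12/5 - 4*I/5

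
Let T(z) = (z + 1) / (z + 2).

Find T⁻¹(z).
Set w = T(z) = (z + 1) / (z + 2) and solve for z:
  w*(z + 2) = z + 1
  2*w + z*(w - 1) - 1 = 0
  z*(w - 1) = 1 - 2*w
  z = (2*w - 1)/(1 - w)
Renaming the variable, T⁻¹(z) = (2*z - 1)/(-z + 1) = (-2*z + 1)/(z - 1).
(Check: ad - bc = 1 ≠ 0, so T is invertible.)

Final answer: (-2*z + 1)/(z - 1)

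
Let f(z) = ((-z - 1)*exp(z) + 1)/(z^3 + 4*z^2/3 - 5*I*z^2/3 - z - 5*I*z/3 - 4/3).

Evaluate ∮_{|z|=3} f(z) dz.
pi*(3/13 - 15*I/13)*exp(2/3 + 2*I/3) + pi*(-3/13 + 15*I/13)*exp(-1 + I)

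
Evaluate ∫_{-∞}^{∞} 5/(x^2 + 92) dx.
Let f(z) = 5/(z^2 + 92). The denominator has no real zeros and deg Q - deg P = 2 ≥ 2, so the integral of f over the upper semicircle |z| = R tends to 0 as R → ∞. Closing the contour in the upper half-plane,
  ∫_{-∞}^{∞} f(x) dx = 2πi · Σ Res(f, z_k)  over the poles with Im z_k > 0.

Zeros of the denominator: z^2 + 92 = 0 gives z = ±2*sqrt(23)*I.
Upper half-plane: z = 2*sqrt(23)*I (simple).

Each pole is a simple zero of Q(z) = z^2 + 92, so Res(f, z₀) = P(z₀)/Q'(z₀) with P(z) = 5, Q'(z) = 2*z:
  Res(f, 2*sqrt(23)*I) = (5)/(4*sqrt(23)*I) = -5*sqrt(23)*I/92

∫_{-∞}^{∞} f(x) dx = 2πi · (-5*sqrt(23)*I/92) = 5*sqrt(23)*pi/46

Final answer: 5*sqrt(23)*pi/46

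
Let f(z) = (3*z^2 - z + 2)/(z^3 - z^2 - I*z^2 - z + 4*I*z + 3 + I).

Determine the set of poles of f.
{-1 + I, I, 2 - I}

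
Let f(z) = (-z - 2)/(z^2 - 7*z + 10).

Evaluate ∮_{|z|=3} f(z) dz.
8*I*pi/3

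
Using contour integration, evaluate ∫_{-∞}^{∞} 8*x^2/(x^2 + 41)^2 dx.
Let f(z) = 8*z^2/(z^2 + 41)^2. The denominator has no real zeros and deg Q - deg P = 2 ≥ 2, so the integral of f over the upper semicircle |z| = R tends to 0 as R → ∞. Closing the contour in the upper half-plane,
  ∫_{-∞}^{∞} f(x) dx = 2πi · Σ Res(f, z_k)  over the poles with Im z_k > 0.

Zeros of the denominator: z^2 + 41 = 0 gives z = ±sqrt(41)*I.
Upper half-plane: z = sqrt(41)*I (a pole of order 2).

Write f(z) = g(z)/(z - sqrt(41)*I)^2 with g(z) = 8*z^2/(z + sqrt(41)*I)^2. For a double pole, Res(f, z₀) = g'(z₀):
  g'(z) = 16*sqrt(41)*I*z/(z + sqrt(41)*I)^3
  Res(f, sqrt(41)*I) = g'(sqrt(41)*I) = -2*sqrt(41)*I/41

∫_{-∞}^{∞} f(x) dx = 2πi · (-2*sqrt(41)*I/41) = 4*sqrt(41)*pi/41

Final answer: 4*sqrt(41)*pi/41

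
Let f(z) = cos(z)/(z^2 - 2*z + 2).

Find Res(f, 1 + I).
-I*cos(1 + I)/2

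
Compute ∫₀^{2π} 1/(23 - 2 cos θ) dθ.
Call the integral J. The integrand is 2π-periodic and we integrate over a full period, so shifting θ does not change the value (θ → θ + π flips the sign of the trig term). Hence
  J = ∫₀^{2π} dθ/(23 + 2 cos θ).
Put z = e^{iθ}: then cos θ = (z + 1/z)/2, dθ = dz/(iz), and z runs once counterclockwise around |z| = 1:
  J = ∮_{|z|=1} 1/(23 + 2*(z + 1/z)/2) · dz/(iz) = (2/i) ∮_{|z|=1} dz/(2*z^2 + 46*z + 2).
The roots of 2*z^2 + 46*z + 2 are z = (-23 ± sqrt(23^2 - 2^2))/2, with sqrt(525) = 5*sqrt(21); their product is 1, so only z₊ = -23/2 + 5*sqrt(21)/2 lies inside the unit circle (z₋ = -23/2 - 5*sqrt(21)/2 lies outside).
z₊ is a simple zero of q(z) = 2*z^2 + 46*z + 2, so Res(1/q, z₊) = 1/q'(z₊) with q'(z) = 4*z + 46; and q'(z₊) = 2*(z₊ - z₋) = 10*sqrt(21).
Therefore J = (2/i) · 2πi · 1/(10*sqrt(21)) = 2*pi/(5*sqrt(21)) = 2*sqrt(21)*pi/105

Final answer: 2*sqrt(21)*pi/105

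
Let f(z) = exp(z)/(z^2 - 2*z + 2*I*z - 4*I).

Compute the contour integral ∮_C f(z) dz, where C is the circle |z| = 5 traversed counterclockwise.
By the residue theorem, ∮_C f(z) dz = 2πi · (sum of the residues of f at the poles inside |z| = 5).

The denominator factors as (z + 2*I)*(z - 2), so the singularities of f are simple poles at z = -2*I, z = 2.
  |-2*I|² = 4 < 25 = 5², so this pole is inside the contour.
  |2|² = 4 < 25 = 5², so this pole is inside the contour.

With P(z) = exp(z) and Q(z) = z^2 - 2*z + 2*I*z - 4*I, each pole is simple, so Res(f, z₀) = P(z₀)/Q'(z₀) with Q'(z) = 2*z - 2 + 2*I.
  Res(f, -2*I) = P(-2*I)/Q'(-2*I) = (exp(-2*I))/(-2 - 2*I) = (-1/4 + I/4)*exp(-2*I)
  Res(f, 2) = P(2)/Q'(2) = (exp(2))/(2 + 2*I) = (1/4 - I/4)*exp(2)

Sum of residues inside C: (1/4 - I/4)*exp(2) + (-1/4 + I/4)*exp(-2*I)
∮_C f(z) dz = 2πi · ((1/4 - I/4)*exp(2) + (-1/4 + I/4)*exp(-2*I)) = pi*(-1/2 - I/2)*exp(-2*I) + pi*(1/2 + I/2)*exp(2)

Final answer: pi*(-1/2 - I/2)*exp(-2*I) + pi*(1/2 + I/2)*exp(2)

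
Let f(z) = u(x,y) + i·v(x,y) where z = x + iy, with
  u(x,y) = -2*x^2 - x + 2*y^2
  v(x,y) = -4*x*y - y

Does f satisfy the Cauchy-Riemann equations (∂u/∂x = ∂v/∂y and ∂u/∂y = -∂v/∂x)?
∂u/∂x = -4*x - 1
∂v/∂y = -4*x - 1
∂u/∂y = 4*y
∂v/∂x = -4*y
∂u/∂x = ∂v/∂y and ∂u/∂y = -∂v/∂x hold identically; f is analytic.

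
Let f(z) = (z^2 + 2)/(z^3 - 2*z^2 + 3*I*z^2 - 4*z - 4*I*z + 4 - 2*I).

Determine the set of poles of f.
The singularities of f are the zeros of the denominator. Factoring,
  z^3 - 2*z^2 + 3*I*z^2 - 4*z - 4*I*z + 4 - 2*I = (z + 1 + I)*(z - 2 + I)*(z - 1 + I)
so the candidates are z = -1 - I, z = 2 - I, z = 1 - I.

Check the numerator P(z) = z^2 + 2 at each one:
  P(-1 - I) = 2 + 2*I ≠ 0, so z = -1 - I is a (simple) pole.
  P(2 - I) = 5 - 4*I ≠ 0, so z = 2 - I is a (simple) pole.
  P(1 - I) = 2 - 2*I ≠ 0, so z = 1 - I is a (simple) pole.

Poles of f: {-1 - I, 1 - I, 2 - I}

Final answer: {-1 - I, 1 - I, 2 - I}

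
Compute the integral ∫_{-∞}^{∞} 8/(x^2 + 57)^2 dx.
4*sqrt(57)*pi/3249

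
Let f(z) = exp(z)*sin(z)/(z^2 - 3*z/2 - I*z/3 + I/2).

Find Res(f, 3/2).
Write f(z) = P(z)/Q(z) with P(z) = exp(z)*sin(z) and Q(z) = z^2 - 3*z/2 - I*z/3 + I/2.
The denominator factors as Q(z) = (z - I/3)*(z - 3/2), so z = 3/2 is a simple zero of Q and P is analytic there; z = 3/2 is therefore a simple pole and
  Res(f, z₀) = P(z₀)/Q'(z₀).

Q'(z) = 2*z - 3/2 - I/3, so Q'(3/2) = 3/2 - I/3.
P(3/2) = exp(3/2)*sin(3/2).

Res(f, 3/2) = (exp(3/2)*sin(3/2))/(3/2 - I/3) = (54/85 + 12*I/85)*exp(3/2)*sin(3/2)

Final answer: (54/85 + 12*I/85)*exp(3/2)*sin(3/2)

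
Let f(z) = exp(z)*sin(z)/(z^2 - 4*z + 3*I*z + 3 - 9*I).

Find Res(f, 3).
Write f(z) = P(z)/Q(z) with P(z) = exp(z)*sin(z) and Q(z) = z^2 - 4*z + 3*I*z + 3 - 9*I.
The denominator factors as Q(z) = (z - 1 + 3*I)*(z - 3), so z = 3 is a simple zero of Q and P is analytic there; z = 3 is therefore a simple pole and
  Res(f, z₀) = P(z₀)/Q'(z₀).

Q'(z) = 2*z - 4 + 3*I, so Q'(3) = 2 + 3*I.
P(3) = exp(3)*sin(3).

Res(f, 3) = (exp(3)*sin(3))/(2 + 3*I) = (2/13 - 3*I/13)*exp(3)*sin(3)

Final answer: (2/13 - 3*I/13)*exp(3)*sin(3)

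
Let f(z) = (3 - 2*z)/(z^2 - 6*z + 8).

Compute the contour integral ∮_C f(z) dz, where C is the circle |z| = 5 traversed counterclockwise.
By the residue theorem, ∮_C f(z) dz = 2πi · (sum of the residues of f at the poles inside |z| = 5).

The denominator factors as (z - 2)*(z - 4), so the singularities of f are simple poles at z = 2, z = 4.
  |2|² = 4 < 25 = 5², so this pole is inside the contour.
  |4|² = 16 < 25 = 5², so this pole is inside the contour.

With P(z) = 3 - 2*z and Q(z) = z^2 - 6*z + 8, each pole is simple, so Res(f, z₀) = P(z₀)/Q'(z₀) with Q'(z) = 2*z - 6.
  Res(f, 2) = P(2)/Q'(2) = (-1)/(-2) = 1/2
  Res(f, 4) = P(4)/Q'(4) = (-5)/(2) = -5/2

Sum of residues inside C: -2
∮_C f(z) dz = 2πi · (-2) = -4*I*pi

Final answer: -4*I*pi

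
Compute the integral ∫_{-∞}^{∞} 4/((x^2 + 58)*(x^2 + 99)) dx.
Let f(z) = 4/((z^2 + 58)*(z^2 + 99)). The denominator has no real zeros and deg Q - deg P = 4 ≥ 2, so the integral of f over the upper semicircle |z| = R tends to 0 as R → ∞. Closing the contour in the upper half-plane,
  ∫_{-∞}^{∞} f(x) dx = 2πi · Σ Res(f, z_k)  over the poles with Im z_k > 0.

Zeros of the denominator: z^2 + 58 = 0 gives z = ±sqrt(58)*I; z^2 + 99 = 0 gives z = ±3*sqrt(11)*I.
Upper half-plane: z = 3*sqrt(11)*I, z = sqrt(58)*I (simple).

Each pole is a simple zero of Q(z) = z^4 + 157*z^2 + 5742, so Res(f, z₀) = P(z₀)/Q'(z₀) with P(z) = 4, Q'(z) = 4*z^3 + 314*z:
  Res(f, 3*sqrt(11)*I) = (4)/(-246*sqrt(11)*I) = 2*sqrt(11)*I/1353
  Res(f, sqrt(58)*I) = (4)/(82*sqrt(58)*I) = -sqrt(58)*I/1189

Sum of residues: I*(-33*sqrt(58) + 58*sqrt(11))/39237
∫_{-∞}^{∞} f(x) dx = 2πi · (I*(-33*sqrt(58) + 58*sqrt(11))/39237) = 2*pi*(-58*sqrt(11) + 33*sqrt(58))/39237

Final answer: 2*pi*(-58*sqrt(11) + 33*sqrt(58))/39237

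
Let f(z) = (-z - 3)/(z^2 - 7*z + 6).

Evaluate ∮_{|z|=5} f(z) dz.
By the residue theorem, ∮_C f(z) dz = 2πi · (sum of the residues of f at the poles inside |z| = 5).

The denominator factors as (z - 6)*(z - 1), so the singularities of f are simple poles at z = 6, z = 1.
  |6|² = 36 > 25 = 5², so this pole is outside the contour.
  |1|² = 1 < 25 = 5², so this pole is inside the contour.

With P(z) = -z - 3 and Q(z) = z^2 - 7*z + 6, each pole is simple, so Res(f, z₀) = P(z₀)/Q'(z₀) with Q'(z) = 2*z - 7.
  Res(f, 1) = P(1)/Q'(1) = (-4)/(-5) = 4/5

∮_C f(z) dz = 2πi · (4/5) = 8*I*pi/5

Final answer: 8*I*pi/5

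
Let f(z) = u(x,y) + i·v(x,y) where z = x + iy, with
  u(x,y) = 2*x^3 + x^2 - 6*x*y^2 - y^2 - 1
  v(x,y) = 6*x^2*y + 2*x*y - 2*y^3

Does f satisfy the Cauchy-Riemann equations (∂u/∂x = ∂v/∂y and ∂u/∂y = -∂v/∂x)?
∂u/∂x = 6*x^2 + 2*x - 6*y^2
∂v/∂y = 6*x^2 + 2*x - 6*y^2
∂u/∂y = -12*x*y - 2*y
∂v/∂x = 12*x*y + 2*y
∂u/∂x = ∂v/∂y and ∂u/∂y = -∂v/∂x hold identically; f is analytic.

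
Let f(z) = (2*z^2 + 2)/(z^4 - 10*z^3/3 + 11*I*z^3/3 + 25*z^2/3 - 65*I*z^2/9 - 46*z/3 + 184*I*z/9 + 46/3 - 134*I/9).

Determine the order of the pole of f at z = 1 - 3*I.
2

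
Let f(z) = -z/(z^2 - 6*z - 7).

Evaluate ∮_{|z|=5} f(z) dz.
-I*pi/4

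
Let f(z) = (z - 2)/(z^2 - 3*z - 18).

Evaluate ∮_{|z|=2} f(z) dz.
By the residue theorem, ∮_C f(z) dz = 2πi · (sum of the residues of f at the poles inside |z| = 2).

The denominator factors as (z + 3)*(z - 6), so the singularities of f are simple poles at z = -3, z = 6.
  |-3|² = 9 > 4 = 2², so this pole is outside the contour.
  |6|² = 36 > 4 = 2², so this pole is outside the contour.

No pole lies inside the contour, so f is analytic on and inside C and the integral is 0 (Cauchy's theorem).

Final answer: 0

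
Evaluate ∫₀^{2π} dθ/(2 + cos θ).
Let J = ∫₀^{2π} dθ/(2 + cos θ).
Put z = e^{iθ}: then cos θ = (z + 1/z)/2, dθ = dz/(iz), and z runs once counterclockwise around |z| = 1:
  J = ∮_{|z|=1} 1/(2 + (z + 1/z)/2) · dz/(iz) = (2/i) ∮_{|z|=1} dz/(z^2 + 4*z + 1).
The roots of z^2 + 4*z + 1 are z = (-2 ± sqrt(2^2 - 1^2)), with sqrt(3) = sqrt(3); their product is 1, so only z₊ = -2 + sqrt(3) lies inside the unit circle (z₋ = -2 - sqrt(3) lies outside).
z₊ is a simple zero of q(z) = z^2 + 4*z + 1, so Res(1/q, z₊) = 1/q'(z₊) with q'(z) = 2*z + 4; and q'(z₊) = (z₊ - z₋) = 2*sqrt(3).
Therefore J = (2/i) · 2πi · 1/(2*sqrt(3)) = 2*pi/(sqrt(3)) = 2*sqrt(3)*pi/3

Final answer: 2*sqrt(3)*pi/3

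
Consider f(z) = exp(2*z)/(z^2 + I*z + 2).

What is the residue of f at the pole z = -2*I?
Write f(z) = P(z)/Q(z) with P(z) = exp(2*z) and Q(z) = z^2 + I*z + 2.
The denominator factors as Q(z) = (z - I)*(z + 2*I), so z = -2*I is a simple zero of Q and P is analytic there; z = -2*I is therefore a simple pole and
  Res(f, z₀) = P(z₀)/Q'(z₀).

Q'(z) = 2*z + I, so Q'(-2*I) = -3*I.
P(-2*I) = exp(-4*I).

Res(f, -2*I) = (exp(-4*I))/(-3*I) = I*exp(-4*I)/3

Final answer: I*exp(-4*I)/3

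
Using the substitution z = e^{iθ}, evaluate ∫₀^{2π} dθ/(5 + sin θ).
Call the integral J. The integrand is 2π-periodic and we integrate over a full period, so shifting θ does not change the value (θ → θ + π/2 turns sin θ into cos θ). Hence
  J = ∫₀^{2π} dθ/(5 + cos θ).
Put z = e^{iθ}: then cos θ = (z + 1/z)/2, dθ = dz/(iz), and z runs once counterclockwise around |z| = 1:
  J = ∮_{|z|=1} 1/(5 + (z + 1/z)/2) · dz/(iz) = (2/i) ∮_{|z|=1} dz/(z^2 + 10*z + 1).
The roots of z^2 + 10*z + 1 are z = (-5 ± sqrt(5^2 - 1^2)), with sqrt(24) = 2*sqrt(6); their product is 1, so only z₊ = -5 + 2*sqrt(6) lies inside the unit circle (z₋ = -5 - 2*sqrt(6) lies outside).
z₊ is a simple zero of q(z) = z^2 + 10*z + 1, so Res(1/q, z₊) = 1/q'(z₊) with q'(z) = 2*z + 10; and q'(z₊) = (z₊ - z₋) = 4*sqrt(6).
Therefore J = (2/i) · 2πi · 1/(4*sqrt(6)) = 2*pi/(2*sqrt(6)) = sqrt(6)*pi/6

Final answer: sqrt(6)*pi/6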